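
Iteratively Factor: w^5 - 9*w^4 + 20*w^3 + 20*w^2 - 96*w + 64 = (w - 2)*(w^4 - 7*w^3 + 6*w^2 + 32*w - 32) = (w - 2)*(w + 2)*(w^3 - 9*w^2 + 24*w - 16) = (w - 4)*(w - 2)*(w + 2)*(w^2 - 5*w + 4) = (w - 4)^2*(w - 2)*(w + 2)*(w - 1)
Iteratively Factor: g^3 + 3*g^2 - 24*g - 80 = (g + 4)*(g^2 - g - 20) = (g + 4)^2*(g - 5)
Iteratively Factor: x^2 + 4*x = (x)*(x + 4)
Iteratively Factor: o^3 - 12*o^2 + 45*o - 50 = (o - 5)*(o^2 - 7*o + 10) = (o - 5)^2*(o - 2)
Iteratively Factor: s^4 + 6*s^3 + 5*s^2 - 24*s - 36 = (s + 3)*(s^3 + 3*s^2 - 4*s - 12) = (s + 2)*(s + 3)*(s^2 + s - 6) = (s - 2)*(s + 2)*(s + 3)*(s + 3)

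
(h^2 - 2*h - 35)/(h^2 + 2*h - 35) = (h^2 - 2*h - 35)/(h^2 + 2*h - 35)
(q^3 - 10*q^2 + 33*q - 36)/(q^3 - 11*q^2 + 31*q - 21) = (q^2 - 7*q + 12)/(q^2 - 8*q + 7)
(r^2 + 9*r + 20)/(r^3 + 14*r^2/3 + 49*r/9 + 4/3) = 9*(r^2 + 9*r + 20)/(9*r^3 + 42*r^2 + 49*r + 12)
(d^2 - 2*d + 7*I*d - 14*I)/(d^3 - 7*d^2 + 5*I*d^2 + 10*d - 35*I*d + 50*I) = (d + 7*I)/(d^2 + 5*d*(-1 + I) - 25*I)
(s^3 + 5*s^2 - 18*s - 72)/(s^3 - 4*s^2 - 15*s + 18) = (s^2 + 2*s - 24)/(s^2 - 7*s + 6)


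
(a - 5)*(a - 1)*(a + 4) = a^3 - 2*a^2 - 19*a + 20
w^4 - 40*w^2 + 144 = (w - 6)*(w - 2)*(w + 2)*(w + 6)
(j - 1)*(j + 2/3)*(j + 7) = j^3 + 20*j^2/3 - 3*j - 14/3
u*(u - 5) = u^2 - 5*u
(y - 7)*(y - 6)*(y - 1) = y^3 - 14*y^2 + 55*y - 42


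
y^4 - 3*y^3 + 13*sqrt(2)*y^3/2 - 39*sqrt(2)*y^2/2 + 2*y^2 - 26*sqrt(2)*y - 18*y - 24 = (y - 4)*(y + 1)*(y + sqrt(2)/2)*(y + 6*sqrt(2))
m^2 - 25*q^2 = (m - 5*q)*(m + 5*q)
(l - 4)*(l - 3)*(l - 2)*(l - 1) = l^4 - 10*l^3 + 35*l^2 - 50*l + 24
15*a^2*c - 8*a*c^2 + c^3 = c*(-5*a + c)*(-3*a + c)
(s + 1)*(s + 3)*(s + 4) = s^3 + 8*s^2 + 19*s + 12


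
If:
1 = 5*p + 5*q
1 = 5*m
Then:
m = 1/5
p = 1/5 - q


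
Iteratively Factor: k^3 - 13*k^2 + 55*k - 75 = (k - 3)*(k^2 - 10*k + 25) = (k - 5)*(k - 3)*(k - 5)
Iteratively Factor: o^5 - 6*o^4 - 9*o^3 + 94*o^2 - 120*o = (o - 3)*(o^4 - 3*o^3 - 18*o^2 + 40*o) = o*(o - 3)*(o^3 - 3*o^2 - 18*o + 40) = o*(o - 5)*(o - 3)*(o^2 + 2*o - 8) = o*(o - 5)*(o - 3)*(o - 2)*(o + 4)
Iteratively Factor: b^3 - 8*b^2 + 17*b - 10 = (b - 5)*(b^2 - 3*b + 2) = (b - 5)*(b - 1)*(b - 2)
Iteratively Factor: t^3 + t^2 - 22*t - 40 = (t + 2)*(t^2 - t - 20) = (t - 5)*(t + 2)*(t + 4)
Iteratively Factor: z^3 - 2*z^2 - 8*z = (z)*(z^2 - 2*z - 8) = z*(z - 4)*(z + 2)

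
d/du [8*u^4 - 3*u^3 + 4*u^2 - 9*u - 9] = 32*u^3 - 9*u^2 + 8*u - 9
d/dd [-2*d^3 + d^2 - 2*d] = -6*d^2 + 2*d - 2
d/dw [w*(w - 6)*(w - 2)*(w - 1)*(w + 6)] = 5*w^4 - 12*w^3 - 102*w^2 + 216*w - 72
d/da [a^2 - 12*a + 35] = 2*a - 12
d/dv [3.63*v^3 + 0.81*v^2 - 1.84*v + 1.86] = 10.89*v^2 + 1.62*v - 1.84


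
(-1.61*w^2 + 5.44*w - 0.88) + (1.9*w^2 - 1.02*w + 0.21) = 0.29*w^2 + 4.42*w - 0.67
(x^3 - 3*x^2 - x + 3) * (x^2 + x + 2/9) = x^5 - 2*x^4 - 34*x^3/9 + 4*x^2/3 + 25*x/9 + 2/3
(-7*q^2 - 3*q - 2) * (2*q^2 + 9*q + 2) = -14*q^4 - 69*q^3 - 45*q^2 - 24*q - 4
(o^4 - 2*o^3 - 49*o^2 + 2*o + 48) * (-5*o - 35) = -5*o^5 - 25*o^4 + 315*o^3 + 1705*o^2 - 310*o - 1680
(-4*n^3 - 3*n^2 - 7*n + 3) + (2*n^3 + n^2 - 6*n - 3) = -2*n^3 - 2*n^2 - 13*n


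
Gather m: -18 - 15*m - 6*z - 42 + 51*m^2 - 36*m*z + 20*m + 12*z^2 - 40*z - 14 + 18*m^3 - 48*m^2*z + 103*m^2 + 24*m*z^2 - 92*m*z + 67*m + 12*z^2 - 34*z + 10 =18*m^3 + m^2*(154 - 48*z) + m*(24*z^2 - 128*z + 72) + 24*z^2 - 80*z - 64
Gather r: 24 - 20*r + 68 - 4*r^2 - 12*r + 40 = -4*r^2 - 32*r + 132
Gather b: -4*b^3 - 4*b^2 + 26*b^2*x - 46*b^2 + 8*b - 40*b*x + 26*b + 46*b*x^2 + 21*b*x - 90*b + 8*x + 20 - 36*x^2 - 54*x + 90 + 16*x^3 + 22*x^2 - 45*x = -4*b^3 + b^2*(26*x - 50) + b*(46*x^2 - 19*x - 56) + 16*x^3 - 14*x^2 - 91*x + 110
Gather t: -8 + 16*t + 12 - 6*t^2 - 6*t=-6*t^2 + 10*t + 4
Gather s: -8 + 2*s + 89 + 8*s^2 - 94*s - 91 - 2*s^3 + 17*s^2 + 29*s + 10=-2*s^3 + 25*s^2 - 63*s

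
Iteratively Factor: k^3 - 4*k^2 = (k)*(k^2 - 4*k) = k*(k - 4)*(k)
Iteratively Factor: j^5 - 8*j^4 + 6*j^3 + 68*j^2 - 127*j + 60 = (j - 1)*(j^4 - 7*j^3 - j^2 + 67*j - 60) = (j - 4)*(j - 1)*(j^3 - 3*j^2 - 13*j + 15) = (j - 4)*(j - 1)^2*(j^2 - 2*j - 15) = (j - 5)*(j - 4)*(j - 1)^2*(j + 3)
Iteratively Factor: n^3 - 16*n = (n)*(n^2 - 16) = n*(n - 4)*(n + 4)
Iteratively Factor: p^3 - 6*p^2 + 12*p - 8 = (p - 2)*(p^2 - 4*p + 4) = (p - 2)^2*(p - 2)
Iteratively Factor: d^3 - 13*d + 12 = (d + 4)*(d^2 - 4*d + 3) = (d - 1)*(d + 4)*(d - 3)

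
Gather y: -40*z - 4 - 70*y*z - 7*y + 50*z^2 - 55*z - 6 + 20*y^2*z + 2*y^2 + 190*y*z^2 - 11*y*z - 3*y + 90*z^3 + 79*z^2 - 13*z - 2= y^2*(20*z + 2) + y*(190*z^2 - 81*z - 10) + 90*z^3 + 129*z^2 - 108*z - 12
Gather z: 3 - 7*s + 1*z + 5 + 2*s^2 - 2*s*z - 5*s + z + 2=2*s^2 - 12*s + z*(2 - 2*s) + 10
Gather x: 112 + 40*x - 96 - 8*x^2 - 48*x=-8*x^2 - 8*x + 16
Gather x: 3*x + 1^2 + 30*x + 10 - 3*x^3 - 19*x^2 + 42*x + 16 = -3*x^3 - 19*x^2 + 75*x + 27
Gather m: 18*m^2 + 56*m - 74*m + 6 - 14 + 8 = 18*m^2 - 18*m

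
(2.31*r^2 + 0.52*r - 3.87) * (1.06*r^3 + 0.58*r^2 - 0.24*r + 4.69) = 2.4486*r^5 + 1.891*r^4 - 4.355*r^3 + 8.4645*r^2 + 3.3676*r - 18.1503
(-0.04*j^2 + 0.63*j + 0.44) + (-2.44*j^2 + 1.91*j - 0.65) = -2.48*j^2 + 2.54*j - 0.21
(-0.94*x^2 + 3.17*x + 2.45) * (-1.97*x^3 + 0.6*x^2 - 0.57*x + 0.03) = 1.8518*x^5 - 6.8089*x^4 - 2.3887*x^3 - 0.3651*x^2 - 1.3014*x + 0.0735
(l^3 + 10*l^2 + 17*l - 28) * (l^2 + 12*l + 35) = l^5 + 22*l^4 + 172*l^3 + 526*l^2 + 259*l - 980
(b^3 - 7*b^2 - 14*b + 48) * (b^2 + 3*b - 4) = b^5 - 4*b^4 - 39*b^3 + 34*b^2 + 200*b - 192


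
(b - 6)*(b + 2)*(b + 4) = b^3 - 28*b - 48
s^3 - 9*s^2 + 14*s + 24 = (s - 6)*(s - 4)*(s + 1)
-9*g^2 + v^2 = (-3*g + v)*(3*g + v)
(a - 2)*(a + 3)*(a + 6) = a^3 + 7*a^2 - 36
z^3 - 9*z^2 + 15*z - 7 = (z - 7)*(z - 1)^2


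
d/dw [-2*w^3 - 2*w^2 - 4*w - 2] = -6*w^2 - 4*w - 4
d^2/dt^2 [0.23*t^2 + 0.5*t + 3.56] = 0.460000000000000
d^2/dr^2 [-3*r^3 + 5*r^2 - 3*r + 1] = 10 - 18*r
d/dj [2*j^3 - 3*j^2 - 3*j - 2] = 6*j^2 - 6*j - 3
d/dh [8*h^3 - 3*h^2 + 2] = 6*h*(4*h - 1)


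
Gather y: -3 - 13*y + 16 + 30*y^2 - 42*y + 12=30*y^2 - 55*y + 25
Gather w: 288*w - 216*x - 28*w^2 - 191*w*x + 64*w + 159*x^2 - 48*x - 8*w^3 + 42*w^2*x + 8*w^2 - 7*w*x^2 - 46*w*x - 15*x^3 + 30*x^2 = -8*w^3 + w^2*(42*x - 20) + w*(-7*x^2 - 237*x + 352) - 15*x^3 + 189*x^2 - 264*x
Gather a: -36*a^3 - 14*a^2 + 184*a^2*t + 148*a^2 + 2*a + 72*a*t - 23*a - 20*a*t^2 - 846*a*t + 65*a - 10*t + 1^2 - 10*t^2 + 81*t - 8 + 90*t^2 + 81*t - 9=-36*a^3 + a^2*(184*t + 134) + a*(-20*t^2 - 774*t + 44) + 80*t^2 + 152*t - 16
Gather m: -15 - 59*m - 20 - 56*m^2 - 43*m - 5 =-56*m^2 - 102*m - 40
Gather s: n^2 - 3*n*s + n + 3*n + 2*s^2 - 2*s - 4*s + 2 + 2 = n^2 + 4*n + 2*s^2 + s*(-3*n - 6) + 4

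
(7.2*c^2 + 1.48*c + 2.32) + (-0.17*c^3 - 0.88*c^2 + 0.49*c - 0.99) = -0.17*c^3 + 6.32*c^2 + 1.97*c + 1.33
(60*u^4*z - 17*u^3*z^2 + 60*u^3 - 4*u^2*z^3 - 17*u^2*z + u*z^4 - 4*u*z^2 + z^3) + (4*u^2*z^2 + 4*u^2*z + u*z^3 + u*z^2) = 60*u^4*z - 17*u^3*z^2 + 60*u^3 - 4*u^2*z^3 + 4*u^2*z^2 - 13*u^2*z + u*z^4 + u*z^3 - 3*u*z^2 + z^3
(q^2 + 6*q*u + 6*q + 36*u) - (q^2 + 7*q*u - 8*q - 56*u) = -q*u + 14*q + 92*u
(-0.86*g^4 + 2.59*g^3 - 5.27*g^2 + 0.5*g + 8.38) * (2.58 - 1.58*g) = 1.3588*g^5 - 6.311*g^4 + 15.0088*g^3 - 14.3866*g^2 - 11.9504*g + 21.6204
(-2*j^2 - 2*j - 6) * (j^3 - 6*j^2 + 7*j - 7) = -2*j^5 + 10*j^4 - 8*j^3 + 36*j^2 - 28*j + 42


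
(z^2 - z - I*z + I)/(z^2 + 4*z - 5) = (z - I)/(z + 5)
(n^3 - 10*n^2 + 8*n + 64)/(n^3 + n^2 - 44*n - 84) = (n^2 - 12*n + 32)/(n^2 - n - 42)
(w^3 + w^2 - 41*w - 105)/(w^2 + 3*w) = w - 2 - 35/w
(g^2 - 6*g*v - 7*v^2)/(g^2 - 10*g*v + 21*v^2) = (-g - v)/(-g + 3*v)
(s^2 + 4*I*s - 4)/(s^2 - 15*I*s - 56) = (-s^2 - 4*I*s + 4)/(-s^2 + 15*I*s + 56)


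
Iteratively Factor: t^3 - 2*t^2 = (t - 2)*(t^2) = t*(t - 2)*(t)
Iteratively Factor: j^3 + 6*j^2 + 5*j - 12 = (j - 1)*(j^2 + 7*j + 12) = (j - 1)*(j + 4)*(j + 3)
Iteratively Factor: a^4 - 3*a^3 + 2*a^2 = (a - 1)*(a^3 - 2*a^2) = a*(a - 1)*(a^2 - 2*a) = a*(a - 2)*(a - 1)*(a)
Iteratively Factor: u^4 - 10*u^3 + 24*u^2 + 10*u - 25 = (u - 5)*(u^3 - 5*u^2 - u + 5) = (u - 5)^2*(u^2 - 1) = (u - 5)^2*(u + 1)*(u - 1)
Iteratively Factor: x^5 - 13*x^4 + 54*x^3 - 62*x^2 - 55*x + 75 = (x - 5)*(x^4 - 8*x^3 + 14*x^2 + 8*x - 15) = (x - 5)*(x - 1)*(x^3 - 7*x^2 + 7*x + 15) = (x - 5)^2*(x - 1)*(x^2 - 2*x - 3) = (x - 5)^2*(x - 3)*(x - 1)*(x + 1)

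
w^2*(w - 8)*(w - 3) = w^4 - 11*w^3 + 24*w^2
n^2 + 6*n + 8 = (n + 2)*(n + 4)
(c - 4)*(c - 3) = c^2 - 7*c + 12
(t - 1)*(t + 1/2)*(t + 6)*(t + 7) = t^4 + 25*t^3/2 + 35*t^2 - 55*t/2 - 21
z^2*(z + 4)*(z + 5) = z^4 + 9*z^3 + 20*z^2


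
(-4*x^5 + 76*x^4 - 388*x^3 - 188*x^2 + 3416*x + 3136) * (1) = -4*x^5 + 76*x^4 - 388*x^3 - 188*x^2 + 3416*x + 3136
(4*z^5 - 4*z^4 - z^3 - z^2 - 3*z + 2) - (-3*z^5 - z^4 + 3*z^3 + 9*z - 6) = 7*z^5 - 3*z^4 - 4*z^3 - z^2 - 12*z + 8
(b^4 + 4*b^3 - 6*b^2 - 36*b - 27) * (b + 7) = b^5 + 11*b^4 + 22*b^3 - 78*b^2 - 279*b - 189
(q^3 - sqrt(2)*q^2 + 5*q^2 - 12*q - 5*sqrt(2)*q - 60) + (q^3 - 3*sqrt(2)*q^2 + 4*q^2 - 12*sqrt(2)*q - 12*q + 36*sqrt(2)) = 2*q^3 - 4*sqrt(2)*q^2 + 9*q^2 - 17*sqrt(2)*q - 24*q - 60 + 36*sqrt(2)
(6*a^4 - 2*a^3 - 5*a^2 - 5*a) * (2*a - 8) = 12*a^5 - 52*a^4 + 6*a^3 + 30*a^2 + 40*a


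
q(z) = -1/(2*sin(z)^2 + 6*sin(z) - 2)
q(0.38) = -2.00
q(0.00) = 0.50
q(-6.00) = 5.98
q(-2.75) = 0.25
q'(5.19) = 0.03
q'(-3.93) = -0.59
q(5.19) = 0.17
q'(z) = -(-4*sin(z)*cos(z) - 6*cos(z))/(2*sin(z)^2 + 6*sin(z) - 2)^2 = (2*sin(z) + 3)*cos(z)/(2*(3*sin(z) - cos(z)^2)^2)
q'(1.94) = -0.12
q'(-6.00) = 243.99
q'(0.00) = 1.50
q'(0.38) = 27.72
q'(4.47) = -0.01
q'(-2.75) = -0.26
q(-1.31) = 0.17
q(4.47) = 0.17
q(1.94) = -0.19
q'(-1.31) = 0.02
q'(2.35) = -0.58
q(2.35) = -0.30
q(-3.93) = -0.31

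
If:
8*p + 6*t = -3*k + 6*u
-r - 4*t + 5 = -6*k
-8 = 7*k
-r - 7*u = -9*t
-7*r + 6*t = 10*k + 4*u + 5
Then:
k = -8/7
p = 159/868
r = 197/217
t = -150/217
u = -221/217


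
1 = 1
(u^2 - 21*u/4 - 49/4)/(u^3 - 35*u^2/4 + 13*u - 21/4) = (4*u + 7)/(4*u^2 - 7*u + 3)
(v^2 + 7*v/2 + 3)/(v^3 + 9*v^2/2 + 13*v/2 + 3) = 1/(v + 1)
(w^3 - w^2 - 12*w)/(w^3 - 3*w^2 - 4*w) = (w + 3)/(w + 1)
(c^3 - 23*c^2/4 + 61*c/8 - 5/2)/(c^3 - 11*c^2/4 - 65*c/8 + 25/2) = (2*c - 1)/(2*c + 5)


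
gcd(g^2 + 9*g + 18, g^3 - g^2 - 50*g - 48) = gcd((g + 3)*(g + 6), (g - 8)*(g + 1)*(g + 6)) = g + 6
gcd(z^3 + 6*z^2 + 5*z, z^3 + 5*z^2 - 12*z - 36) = 1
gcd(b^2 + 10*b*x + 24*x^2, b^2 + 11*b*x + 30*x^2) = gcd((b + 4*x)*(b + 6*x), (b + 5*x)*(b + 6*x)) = b + 6*x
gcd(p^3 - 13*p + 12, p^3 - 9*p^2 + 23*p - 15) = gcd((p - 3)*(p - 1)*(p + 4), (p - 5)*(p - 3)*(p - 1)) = p^2 - 4*p + 3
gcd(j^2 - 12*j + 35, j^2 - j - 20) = j - 5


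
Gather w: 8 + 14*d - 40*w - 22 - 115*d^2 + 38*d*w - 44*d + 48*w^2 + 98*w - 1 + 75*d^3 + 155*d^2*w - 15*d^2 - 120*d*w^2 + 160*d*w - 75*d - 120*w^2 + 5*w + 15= 75*d^3 - 130*d^2 - 105*d + w^2*(-120*d - 72) + w*(155*d^2 + 198*d + 63)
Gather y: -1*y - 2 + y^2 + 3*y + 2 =y^2 + 2*y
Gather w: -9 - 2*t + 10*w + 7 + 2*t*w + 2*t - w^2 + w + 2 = -w^2 + w*(2*t + 11)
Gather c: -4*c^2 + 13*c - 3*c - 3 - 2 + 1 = -4*c^2 + 10*c - 4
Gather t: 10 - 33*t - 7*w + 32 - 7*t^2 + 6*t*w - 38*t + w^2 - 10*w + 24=-7*t^2 + t*(6*w - 71) + w^2 - 17*w + 66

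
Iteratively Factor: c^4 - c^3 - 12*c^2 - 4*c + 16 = (c + 2)*(c^3 - 3*c^2 - 6*c + 8) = (c + 2)^2*(c^2 - 5*c + 4) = (c - 1)*(c + 2)^2*(c - 4)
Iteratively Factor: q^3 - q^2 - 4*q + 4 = (q - 1)*(q^2 - 4) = (q - 2)*(q - 1)*(q + 2)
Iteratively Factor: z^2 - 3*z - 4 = (z - 4)*(z + 1)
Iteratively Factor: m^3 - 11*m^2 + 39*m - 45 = (m - 3)*(m^2 - 8*m + 15) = (m - 3)^2*(m - 5)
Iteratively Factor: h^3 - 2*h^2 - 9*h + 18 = (h - 3)*(h^2 + h - 6) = (h - 3)*(h - 2)*(h + 3)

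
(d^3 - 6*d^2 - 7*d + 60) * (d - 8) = d^4 - 14*d^3 + 41*d^2 + 116*d - 480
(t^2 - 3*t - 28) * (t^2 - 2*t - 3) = t^4 - 5*t^3 - 25*t^2 + 65*t + 84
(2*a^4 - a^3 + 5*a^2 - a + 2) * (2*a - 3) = 4*a^5 - 8*a^4 + 13*a^3 - 17*a^2 + 7*a - 6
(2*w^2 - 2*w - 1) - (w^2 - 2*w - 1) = w^2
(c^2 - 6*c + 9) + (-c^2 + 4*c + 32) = 41 - 2*c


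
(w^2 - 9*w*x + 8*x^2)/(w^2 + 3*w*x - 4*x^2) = (w - 8*x)/(w + 4*x)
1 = 1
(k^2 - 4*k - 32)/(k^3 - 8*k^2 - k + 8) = (k + 4)/(k^2 - 1)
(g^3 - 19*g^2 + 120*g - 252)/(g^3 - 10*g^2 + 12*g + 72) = (g - 7)/(g + 2)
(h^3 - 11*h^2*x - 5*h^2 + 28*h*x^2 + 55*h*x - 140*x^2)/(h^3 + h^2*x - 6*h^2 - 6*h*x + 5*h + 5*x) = (h^2 - 11*h*x + 28*x^2)/(h^2 + h*x - h - x)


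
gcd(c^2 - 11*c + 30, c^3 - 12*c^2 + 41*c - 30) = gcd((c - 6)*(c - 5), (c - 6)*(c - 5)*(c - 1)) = c^2 - 11*c + 30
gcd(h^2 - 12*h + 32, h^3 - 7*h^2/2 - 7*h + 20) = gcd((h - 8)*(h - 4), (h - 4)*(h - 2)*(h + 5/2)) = h - 4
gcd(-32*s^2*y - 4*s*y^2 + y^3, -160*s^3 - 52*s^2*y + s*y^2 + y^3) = -32*s^2 - 4*s*y + y^2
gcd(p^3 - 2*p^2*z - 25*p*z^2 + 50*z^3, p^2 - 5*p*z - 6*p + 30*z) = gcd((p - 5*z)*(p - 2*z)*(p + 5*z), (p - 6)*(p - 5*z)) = -p + 5*z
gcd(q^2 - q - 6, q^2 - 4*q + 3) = q - 3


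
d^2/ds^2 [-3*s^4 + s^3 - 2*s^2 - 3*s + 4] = -36*s^2 + 6*s - 4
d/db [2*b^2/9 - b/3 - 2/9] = 4*b/9 - 1/3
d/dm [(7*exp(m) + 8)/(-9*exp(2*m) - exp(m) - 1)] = ((7*exp(m) + 8)*(18*exp(m) + 1) - 63*exp(2*m) - 7*exp(m) - 7)*exp(m)/(9*exp(2*m) + exp(m) + 1)^2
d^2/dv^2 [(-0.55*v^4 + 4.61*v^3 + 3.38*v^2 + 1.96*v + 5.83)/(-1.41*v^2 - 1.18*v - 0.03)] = (2.18691*v^6 + 5.49054000000001*v^5 + 4.73450999999999*v^4 - 8.68246600000001*v^3 - 69.659118*v^2 - 57.72717*v - 15.609482)/(2.803221*v^6 + 7.037874*v^5 + 6.068781*v^4 + 1.942516*v^3 + 0.129123*v^2 + 0.003186*v + 2.7e-5)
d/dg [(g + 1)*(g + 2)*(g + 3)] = 3*g^2 + 12*g + 11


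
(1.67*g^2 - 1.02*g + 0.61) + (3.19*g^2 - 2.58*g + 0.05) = 4.86*g^2 - 3.6*g + 0.66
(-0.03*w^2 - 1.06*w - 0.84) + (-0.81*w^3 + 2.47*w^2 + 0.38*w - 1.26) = -0.81*w^3 + 2.44*w^2 - 0.68*w - 2.1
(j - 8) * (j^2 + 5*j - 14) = j^3 - 3*j^2 - 54*j + 112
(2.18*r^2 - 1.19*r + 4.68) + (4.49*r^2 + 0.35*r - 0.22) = 6.67*r^2 - 0.84*r + 4.46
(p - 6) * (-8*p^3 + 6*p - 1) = -8*p^4 + 48*p^3 + 6*p^2 - 37*p + 6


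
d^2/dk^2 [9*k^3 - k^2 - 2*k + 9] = 54*k - 2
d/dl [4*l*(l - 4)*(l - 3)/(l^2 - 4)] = 4*(l^4 - 24*l^2 + 56*l - 48)/(l^4 - 8*l^2 + 16)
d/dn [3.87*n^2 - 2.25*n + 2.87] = 7.74*n - 2.25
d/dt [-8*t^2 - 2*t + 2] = -16*t - 2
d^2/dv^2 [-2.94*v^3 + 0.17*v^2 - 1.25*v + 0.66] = 0.34 - 17.64*v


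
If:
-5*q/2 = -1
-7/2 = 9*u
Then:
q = 2/5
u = -7/18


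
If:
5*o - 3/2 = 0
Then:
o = 3/10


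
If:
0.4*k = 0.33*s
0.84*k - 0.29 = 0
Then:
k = 0.35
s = 0.42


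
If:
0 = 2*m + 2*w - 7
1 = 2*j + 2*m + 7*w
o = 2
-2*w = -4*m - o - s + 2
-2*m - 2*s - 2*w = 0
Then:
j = -59/8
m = 7/4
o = 2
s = -7/2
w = 7/4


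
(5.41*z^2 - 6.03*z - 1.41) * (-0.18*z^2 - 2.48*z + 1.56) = -0.9738*z^4 - 12.3314*z^3 + 23.6478*z^2 - 5.91*z - 2.1996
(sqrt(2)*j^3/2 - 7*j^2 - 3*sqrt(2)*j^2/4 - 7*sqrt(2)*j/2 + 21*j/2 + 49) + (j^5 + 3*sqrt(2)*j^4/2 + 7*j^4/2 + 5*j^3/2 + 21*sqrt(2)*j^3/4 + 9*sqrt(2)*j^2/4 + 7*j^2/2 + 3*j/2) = j^5 + 3*sqrt(2)*j^4/2 + 7*j^4/2 + 5*j^3/2 + 23*sqrt(2)*j^3/4 - 7*j^2/2 + 3*sqrt(2)*j^2/2 - 7*sqrt(2)*j/2 + 12*j + 49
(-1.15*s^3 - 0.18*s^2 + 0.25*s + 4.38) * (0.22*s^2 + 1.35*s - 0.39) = -0.253*s^5 - 1.5921*s^4 + 0.2605*s^3 + 1.3713*s^2 + 5.8155*s - 1.7082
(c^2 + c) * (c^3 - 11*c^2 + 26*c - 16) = c^5 - 10*c^4 + 15*c^3 + 10*c^2 - 16*c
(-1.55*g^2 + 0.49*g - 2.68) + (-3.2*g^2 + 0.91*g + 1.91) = -4.75*g^2 + 1.4*g - 0.77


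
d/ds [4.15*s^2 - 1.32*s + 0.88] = 8.3*s - 1.32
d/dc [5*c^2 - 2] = 10*c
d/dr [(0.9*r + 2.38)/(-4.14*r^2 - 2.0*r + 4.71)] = (3.726*r^2 + 19.7064*r + 8.999)/(17.1396*r^4 + 16.56*r^3 - 34.9988*r^2 - 18.84*r + 22.1841)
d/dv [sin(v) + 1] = cos(v)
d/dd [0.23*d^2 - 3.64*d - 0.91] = 0.46*d - 3.64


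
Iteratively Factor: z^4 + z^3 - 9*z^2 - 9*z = (z)*(z^3 + z^2 - 9*z - 9) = z*(z + 3)*(z^2 - 2*z - 3) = z*(z - 3)*(z + 3)*(z + 1)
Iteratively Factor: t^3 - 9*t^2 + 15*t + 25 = (t + 1)*(t^2 - 10*t + 25) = (t - 5)*(t + 1)*(t - 5)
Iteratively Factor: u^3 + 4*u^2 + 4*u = (u)*(u^2 + 4*u + 4) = u*(u + 2)*(u + 2)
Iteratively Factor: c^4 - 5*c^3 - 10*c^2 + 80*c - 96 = (c - 2)*(c^3 - 3*c^2 - 16*c + 48) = (c - 3)*(c - 2)*(c^2 - 16) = (c - 3)*(c - 2)*(c + 4)*(c - 4)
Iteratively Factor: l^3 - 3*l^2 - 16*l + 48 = (l - 4)*(l^2 + l - 12) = (l - 4)*(l - 3)*(l + 4)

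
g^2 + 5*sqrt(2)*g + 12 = (g + 2*sqrt(2))*(g + 3*sqrt(2))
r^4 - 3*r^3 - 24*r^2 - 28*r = r*(r - 7)*(r + 2)^2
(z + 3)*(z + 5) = z^2 + 8*z + 15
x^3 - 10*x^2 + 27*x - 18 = (x - 6)*(x - 3)*(x - 1)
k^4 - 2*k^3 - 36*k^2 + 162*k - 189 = (k - 3)^3*(k + 7)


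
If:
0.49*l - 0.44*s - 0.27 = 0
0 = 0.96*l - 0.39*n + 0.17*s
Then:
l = 0.897959183673469*s + 0.551020408163265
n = 2.64625850340136*s + 1.3563579277865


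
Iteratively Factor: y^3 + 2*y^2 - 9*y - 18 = (y + 2)*(y^2 - 9) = (y + 2)*(y + 3)*(y - 3)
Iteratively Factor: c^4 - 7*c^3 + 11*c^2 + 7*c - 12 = (c - 3)*(c^3 - 4*c^2 - c + 4) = (c - 4)*(c - 3)*(c^2 - 1) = (c - 4)*(c - 3)*(c + 1)*(c - 1)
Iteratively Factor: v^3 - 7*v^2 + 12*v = (v - 3)*(v^2 - 4*v) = (v - 4)*(v - 3)*(v)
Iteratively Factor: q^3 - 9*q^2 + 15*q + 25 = (q + 1)*(q^2 - 10*q + 25) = (q - 5)*(q + 1)*(q - 5)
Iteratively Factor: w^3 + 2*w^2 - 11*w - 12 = (w + 1)*(w^2 + w - 12) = (w + 1)*(w + 4)*(w - 3)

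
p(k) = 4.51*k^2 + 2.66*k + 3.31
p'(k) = 9.02*k + 2.66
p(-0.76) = 3.89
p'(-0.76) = -4.20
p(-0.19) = 2.97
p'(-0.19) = 0.95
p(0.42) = 5.22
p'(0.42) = 6.45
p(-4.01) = 65.16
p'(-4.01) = -33.51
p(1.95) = 25.65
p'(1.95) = 20.25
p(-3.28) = 43.11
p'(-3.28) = -26.93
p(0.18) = 3.93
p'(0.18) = 4.28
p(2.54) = 39.16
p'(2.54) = 25.57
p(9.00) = 392.56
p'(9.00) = 83.84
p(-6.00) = 149.71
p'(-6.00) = -51.46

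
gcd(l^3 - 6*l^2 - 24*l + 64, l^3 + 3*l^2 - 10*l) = l - 2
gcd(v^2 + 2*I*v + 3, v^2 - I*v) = v - I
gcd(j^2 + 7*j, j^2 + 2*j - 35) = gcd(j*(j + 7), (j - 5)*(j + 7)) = j + 7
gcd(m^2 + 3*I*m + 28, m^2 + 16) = m - 4*I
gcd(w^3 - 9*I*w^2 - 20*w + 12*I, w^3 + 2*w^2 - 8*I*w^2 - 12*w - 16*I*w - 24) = w^2 - 8*I*w - 12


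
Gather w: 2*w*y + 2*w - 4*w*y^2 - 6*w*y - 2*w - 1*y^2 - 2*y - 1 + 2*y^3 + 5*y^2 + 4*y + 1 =w*(-4*y^2 - 4*y) + 2*y^3 + 4*y^2 + 2*y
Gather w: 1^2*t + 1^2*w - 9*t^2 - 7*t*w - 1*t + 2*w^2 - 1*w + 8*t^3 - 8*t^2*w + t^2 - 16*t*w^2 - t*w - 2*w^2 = 8*t^3 - 8*t^2 - 16*t*w^2 + w*(-8*t^2 - 8*t)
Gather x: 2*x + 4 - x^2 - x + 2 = -x^2 + x + 6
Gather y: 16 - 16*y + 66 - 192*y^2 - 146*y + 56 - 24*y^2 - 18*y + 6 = -216*y^2 - 180*y + 144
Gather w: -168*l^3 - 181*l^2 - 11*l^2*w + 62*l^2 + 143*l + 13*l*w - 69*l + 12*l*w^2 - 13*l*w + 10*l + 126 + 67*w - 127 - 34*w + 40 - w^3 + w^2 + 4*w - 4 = -168*l^3 - 119*l^2 + 84*l - w^3 + w^2*(12*l + 1) + w*(37 - 11*l^2) + 35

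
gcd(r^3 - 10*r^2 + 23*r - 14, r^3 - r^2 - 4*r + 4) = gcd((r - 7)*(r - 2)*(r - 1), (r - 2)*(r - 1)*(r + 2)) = r^2 - 3*r + 2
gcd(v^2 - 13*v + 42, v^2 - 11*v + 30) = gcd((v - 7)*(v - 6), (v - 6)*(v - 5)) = v - 6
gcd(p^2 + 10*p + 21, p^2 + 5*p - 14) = p + 7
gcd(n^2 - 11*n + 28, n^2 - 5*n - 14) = n - 7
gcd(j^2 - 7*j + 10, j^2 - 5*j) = j - 5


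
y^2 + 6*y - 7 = (y - 1)*(y + 7)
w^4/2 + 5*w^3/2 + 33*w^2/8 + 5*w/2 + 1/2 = (w/2 + 1)*(w + 1/2)^2*(w + 2)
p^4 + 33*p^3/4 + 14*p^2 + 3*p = p*(p + 1/4)*(p + 2)*(p + 6)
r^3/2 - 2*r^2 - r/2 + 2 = (r/2 + 1/2)*(r - 4)*(r - 1)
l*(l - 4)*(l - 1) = l^3 - 5*l^2 + 4*l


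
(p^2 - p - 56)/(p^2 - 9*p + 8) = (p + 7)/(p - 1)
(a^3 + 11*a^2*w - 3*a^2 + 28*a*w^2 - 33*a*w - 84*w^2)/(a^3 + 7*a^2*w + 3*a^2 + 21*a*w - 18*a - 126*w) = (a + 4*w)/(a + 6)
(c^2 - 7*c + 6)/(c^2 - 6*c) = (c - 1)/c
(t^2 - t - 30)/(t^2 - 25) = (t - 6)/(t - 5)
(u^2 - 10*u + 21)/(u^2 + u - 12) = (u - 7)/(u + 4)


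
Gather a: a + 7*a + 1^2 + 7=8*a + 8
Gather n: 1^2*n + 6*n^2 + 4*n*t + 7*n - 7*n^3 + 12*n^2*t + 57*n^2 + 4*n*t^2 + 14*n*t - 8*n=-7*n^3 + n^2*(12*t + 63) + n*(4*t^2 + 18*t)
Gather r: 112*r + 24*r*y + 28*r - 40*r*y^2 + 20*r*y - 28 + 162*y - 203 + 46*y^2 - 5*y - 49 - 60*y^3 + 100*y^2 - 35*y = r*(-40*y^2 + 44*y + 140) - 60*y^3 + 146*y^2 + 122*y - 280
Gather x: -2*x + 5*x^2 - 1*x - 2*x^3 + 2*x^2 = -2*x^3 + 7*x^2 - 3*x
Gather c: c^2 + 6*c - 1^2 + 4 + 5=c^2 + 6*c + 8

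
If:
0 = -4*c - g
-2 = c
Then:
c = -2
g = 8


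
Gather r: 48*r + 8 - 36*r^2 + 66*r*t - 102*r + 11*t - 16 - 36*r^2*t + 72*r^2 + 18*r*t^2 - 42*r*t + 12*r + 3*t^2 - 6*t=r^2*(36 - 36*t) + r*(18*t^2 + 24*t - 42) + 3*t^2 + 5*t - 8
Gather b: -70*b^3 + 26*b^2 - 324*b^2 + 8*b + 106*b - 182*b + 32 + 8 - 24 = -70*b^3 - 298*b^2 - 68*b + 16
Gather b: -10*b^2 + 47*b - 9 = -10*b^2 + 47*b - 9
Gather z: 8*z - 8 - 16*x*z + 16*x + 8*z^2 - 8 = 16*x + 8*z^2 + z*(8 - 16*x) - 16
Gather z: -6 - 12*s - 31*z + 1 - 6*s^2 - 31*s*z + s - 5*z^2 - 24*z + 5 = -6*s^2 - 11*s - 5*z^2 + z*(-31*s - 55)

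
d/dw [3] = 0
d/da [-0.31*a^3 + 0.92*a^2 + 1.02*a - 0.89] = -0.93*a^2 + 1.84*a + 1.02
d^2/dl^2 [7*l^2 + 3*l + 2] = 14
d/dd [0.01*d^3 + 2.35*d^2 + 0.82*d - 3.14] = 0.03*d^2 + 4.7*d + 0.82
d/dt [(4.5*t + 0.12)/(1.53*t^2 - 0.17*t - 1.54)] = (6.885*t^2 - 0.765*t - (3.06*t - 0.17)*(4.5*t + 0.12) - 6.93)/(-1.53*t^2 + 0.17*t + 1.54)^2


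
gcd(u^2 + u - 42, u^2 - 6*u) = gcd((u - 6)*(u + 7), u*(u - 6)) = u - 6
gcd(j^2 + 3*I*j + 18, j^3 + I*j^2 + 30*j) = j + 6*I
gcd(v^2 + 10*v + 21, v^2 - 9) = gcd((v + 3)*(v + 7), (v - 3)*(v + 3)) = v + 3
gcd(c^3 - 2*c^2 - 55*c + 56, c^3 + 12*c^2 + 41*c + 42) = c + 7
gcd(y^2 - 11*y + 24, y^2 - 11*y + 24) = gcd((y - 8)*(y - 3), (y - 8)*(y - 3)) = y^2 - 11*y + 24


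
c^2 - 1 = (c - 1)*(c + 1)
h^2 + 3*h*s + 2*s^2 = (h + s)*(h + 2*s)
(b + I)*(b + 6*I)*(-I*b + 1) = -I*b^3 + 8*b^2 + 13*I*b - 6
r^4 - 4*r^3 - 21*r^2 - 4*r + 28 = (r - 7)*(r - 1)*(r + 2)^2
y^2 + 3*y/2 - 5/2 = (y - 1)*(y + 5/2)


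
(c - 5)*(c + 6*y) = c^2 + 6*c*y - 5*c - 30*y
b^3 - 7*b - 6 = (b - 3)*(b + 1)*(b + 2)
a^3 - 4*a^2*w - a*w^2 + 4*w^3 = (a - 4*w)*(a - w)*(a + w)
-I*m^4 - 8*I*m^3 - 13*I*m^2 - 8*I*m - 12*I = (m + 2)*(m + 6)*(m - I)*(-I*m + 1)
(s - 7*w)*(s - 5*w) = s^2 - 12*s*w + 35*w^2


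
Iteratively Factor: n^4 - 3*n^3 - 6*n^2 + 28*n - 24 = (n - 2)*(n^3 - n^2 - 8*n + 12) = (n - 2)*(n + 3)*(n^2 - 4*n + 4) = (n - 2)^2*(n + 3)*(n - 2)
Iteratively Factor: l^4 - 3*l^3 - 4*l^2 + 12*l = (l - 2)*(l^3 - l^2 - 6*l) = (l - 2)*(l + 2)*(l^2 - 3*l) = (l - 3)*(l - 2)*(l + 2)*(l)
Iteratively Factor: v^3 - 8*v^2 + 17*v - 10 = (v - 2)*(v^2 - 6*v + 5) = (v - 2)*(v - 1)*(v - 5)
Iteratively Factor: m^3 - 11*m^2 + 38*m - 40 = (m - 4)*(m^2 - 7*m + 10) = (m - 5)*(m - 4)*(m - 2)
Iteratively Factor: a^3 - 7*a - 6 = (a + 1)*(a^2 - a - 6) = (a - 3)*(a + 1)*(a + 2)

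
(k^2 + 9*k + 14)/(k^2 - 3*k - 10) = (k + 7)/(k - 5)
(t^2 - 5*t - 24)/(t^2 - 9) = (t - 8)/(t - 3)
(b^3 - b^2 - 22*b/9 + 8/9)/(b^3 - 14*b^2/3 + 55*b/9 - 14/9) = (3*b + 4)/(3*b - 7)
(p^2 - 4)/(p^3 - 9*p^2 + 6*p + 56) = (p - 2)/(p^2 - 11*p + 28)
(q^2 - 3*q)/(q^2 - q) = (q - 3)/(q - 1)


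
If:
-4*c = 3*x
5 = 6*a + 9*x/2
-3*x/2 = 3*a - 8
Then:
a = 19/3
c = 11/2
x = -22/3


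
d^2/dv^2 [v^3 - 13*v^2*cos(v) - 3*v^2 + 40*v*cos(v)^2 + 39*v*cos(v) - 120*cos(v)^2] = 13*v^2*cos(v) + 52*v*sin(v) - 39*v*cos(v) - 80*v*cos(2*v) + 6*v - 78*sin(v) - 80*sin(2*v) - 26*cos(v) + 240*cos(2*v) - 6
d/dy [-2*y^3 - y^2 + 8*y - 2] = -6*y^2 - 2*y + 8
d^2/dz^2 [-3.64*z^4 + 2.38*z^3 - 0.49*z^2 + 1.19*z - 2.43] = -43.68*z^2 + 14.28*z - 0.98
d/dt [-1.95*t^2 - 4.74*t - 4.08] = -3.9*t - 4.74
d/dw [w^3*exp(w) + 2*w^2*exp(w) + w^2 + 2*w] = w^3*exp(w) + 5*w^2*exp(w) + 4*w*exp(w) + 2*w + 2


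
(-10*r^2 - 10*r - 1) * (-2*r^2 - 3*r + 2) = 20*r^4 + 50*r^3 + 12*r^2 - 17*r - 2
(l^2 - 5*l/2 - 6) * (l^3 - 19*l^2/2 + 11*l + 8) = l^5 - 12*l^4 + 115*l^3/4 + 75*l^2/2 - 86*l - 48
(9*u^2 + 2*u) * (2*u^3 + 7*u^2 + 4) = 18*u^5 + 67*u^4 + 14*u^3 + 36*u^2 + 8*u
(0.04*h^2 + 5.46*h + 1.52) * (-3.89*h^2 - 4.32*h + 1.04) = -0.1556*h^4 - 21.4122*h^3 - 29.4584*h^2 - 0.888000000000001*h + 1.5808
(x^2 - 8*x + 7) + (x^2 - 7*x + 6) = 2*x^2 - 15*x + 13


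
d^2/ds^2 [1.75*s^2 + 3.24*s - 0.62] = 3.50000000000000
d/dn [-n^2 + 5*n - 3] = 5 - 2*n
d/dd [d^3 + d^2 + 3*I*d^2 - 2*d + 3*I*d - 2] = 3*d^2 + d*(2 + 6*I) - 2 + 3*I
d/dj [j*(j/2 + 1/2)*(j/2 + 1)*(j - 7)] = j^3 - 3*j^2 - 19*j/2 - 7/2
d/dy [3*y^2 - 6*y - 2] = 6*y - 6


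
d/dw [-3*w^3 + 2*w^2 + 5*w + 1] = -9*w^2 + 4*w + 5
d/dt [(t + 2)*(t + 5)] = 2*t + 7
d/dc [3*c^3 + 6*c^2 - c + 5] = 9*c^2 + 12*c - 1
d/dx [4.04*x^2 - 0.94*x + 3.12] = 8.08*x - 0.94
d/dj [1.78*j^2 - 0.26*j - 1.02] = 3.56*j - 0.26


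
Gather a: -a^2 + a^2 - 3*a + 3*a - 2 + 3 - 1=0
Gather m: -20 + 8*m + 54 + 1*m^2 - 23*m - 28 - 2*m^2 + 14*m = -m^2 - m + 6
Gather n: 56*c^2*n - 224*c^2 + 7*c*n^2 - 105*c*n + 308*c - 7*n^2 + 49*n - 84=-224*c^2 + 308*c + n^2*(7*c - 7) + n*(56*c^2 - 105*c + 49) - 84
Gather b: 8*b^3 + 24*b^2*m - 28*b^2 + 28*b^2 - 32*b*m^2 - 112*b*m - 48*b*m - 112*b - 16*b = 8*b^3 + 24*b^2*m + b*(-32*m^2 - 160*m - 128)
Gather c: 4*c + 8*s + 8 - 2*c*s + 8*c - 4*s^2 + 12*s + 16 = c*(12 - 2*s) - 4*s^2 + 20*s + 24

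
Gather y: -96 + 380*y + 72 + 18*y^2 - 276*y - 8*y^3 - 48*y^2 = -8*y^3 - 30*y^2 + 104*y - 24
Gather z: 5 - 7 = -2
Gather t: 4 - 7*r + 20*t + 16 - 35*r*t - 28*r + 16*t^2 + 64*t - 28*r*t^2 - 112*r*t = -35*r + t^2*(16 - 28*r) + t*(84 - 147*r) + 20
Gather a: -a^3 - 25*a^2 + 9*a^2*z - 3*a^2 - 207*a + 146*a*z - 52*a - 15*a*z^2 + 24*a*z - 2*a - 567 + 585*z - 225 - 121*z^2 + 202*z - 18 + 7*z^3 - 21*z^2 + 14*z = -a^3 + a^2*(9*z - 28) + a*(-15*z^2 + 170*z - 261) + 7*z^3 - 142*z^2 + 801*z - 810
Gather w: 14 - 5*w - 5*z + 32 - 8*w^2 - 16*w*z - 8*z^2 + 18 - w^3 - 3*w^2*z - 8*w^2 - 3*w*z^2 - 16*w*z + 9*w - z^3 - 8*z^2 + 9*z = -w^3 + w^2*(-3*z - 16) + w*(-3*z^2 - 32*z + 4) - z^3 - 16*z^2 + 4*z + 64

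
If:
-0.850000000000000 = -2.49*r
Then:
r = 0.34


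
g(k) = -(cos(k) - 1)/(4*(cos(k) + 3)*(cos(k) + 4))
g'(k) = -(cos(k) - 1)*sin(k)/(4*(cos(k) + 3)*(cos(k) + 4)^2) - (cos(k) - 1)*sin(k)/(4*(cos(k) + 3)^2*(cos(k) + 4)) + sin(k)/(4*(cos(k) + 3)*(cos(k) + 4))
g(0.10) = 0.00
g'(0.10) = 0.00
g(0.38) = 0.00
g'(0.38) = 0.00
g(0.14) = 0.00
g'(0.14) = 0.00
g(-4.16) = 0.04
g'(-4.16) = 0.05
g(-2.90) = 0.08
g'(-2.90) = -0.03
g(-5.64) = 0.00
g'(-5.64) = 0.01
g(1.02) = 0.01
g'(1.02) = 0.02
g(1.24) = 0.01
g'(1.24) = 0.02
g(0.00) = 0.00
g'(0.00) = 0.00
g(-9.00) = 0.07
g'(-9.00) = -0.04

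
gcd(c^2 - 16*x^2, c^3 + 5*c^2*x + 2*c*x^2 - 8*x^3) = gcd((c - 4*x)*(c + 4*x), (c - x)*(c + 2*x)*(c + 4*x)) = c + 4*x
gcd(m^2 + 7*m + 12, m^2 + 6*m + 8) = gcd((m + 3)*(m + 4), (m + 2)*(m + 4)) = m + 4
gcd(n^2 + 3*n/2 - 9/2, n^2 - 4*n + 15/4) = n - 3/2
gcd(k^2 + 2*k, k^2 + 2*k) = k^2 + 2*k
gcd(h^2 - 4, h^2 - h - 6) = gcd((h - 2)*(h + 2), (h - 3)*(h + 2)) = h + 2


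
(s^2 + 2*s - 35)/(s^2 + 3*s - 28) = (s - 5)/(s - 4)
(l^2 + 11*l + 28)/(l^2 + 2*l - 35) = (l + 4)/(l - 5)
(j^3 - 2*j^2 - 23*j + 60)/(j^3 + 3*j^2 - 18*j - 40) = (j - 3)/(j + 2)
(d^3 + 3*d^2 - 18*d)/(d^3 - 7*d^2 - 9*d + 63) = d*(d + 6)/(d^2 - 4*d - 21)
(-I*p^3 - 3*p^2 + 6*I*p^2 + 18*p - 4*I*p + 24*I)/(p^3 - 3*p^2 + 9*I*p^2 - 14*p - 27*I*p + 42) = (-I*p^3 + p^2*(-3 + 6*I) + p*(18 - 4*I) + 24*I)/(p^3 + p^2*(-3 + 9*I) + p*(-14 - 27*I) + 42)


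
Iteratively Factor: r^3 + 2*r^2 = (r)*(r^2 + 2*r) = r*(r + 2)*(r)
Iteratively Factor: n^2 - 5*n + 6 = (n - 2)*(n - 3)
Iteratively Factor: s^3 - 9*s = (s + 3)*(s^2 - 3*s) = (s - 3)*(s + 3)*(s)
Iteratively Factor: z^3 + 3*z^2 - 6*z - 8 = (z + 1)*(z^2 + 2*z - 8) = (z + 1)*(z + 4)*(z - 2)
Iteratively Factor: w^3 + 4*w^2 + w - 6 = (w + 2)*(w^2 + 2*w - 3) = (w - 1)*(w + 2)*(w + 3)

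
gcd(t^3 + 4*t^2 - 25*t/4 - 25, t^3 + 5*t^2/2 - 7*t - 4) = t + 4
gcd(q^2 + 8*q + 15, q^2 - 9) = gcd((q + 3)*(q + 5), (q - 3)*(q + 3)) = q + 3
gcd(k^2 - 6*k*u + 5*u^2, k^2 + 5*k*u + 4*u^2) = 1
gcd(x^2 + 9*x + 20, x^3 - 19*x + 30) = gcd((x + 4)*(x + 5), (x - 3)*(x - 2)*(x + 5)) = x + 5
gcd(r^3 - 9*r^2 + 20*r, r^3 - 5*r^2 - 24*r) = r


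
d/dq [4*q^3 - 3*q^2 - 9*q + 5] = 12*q^2 - 6*q - 9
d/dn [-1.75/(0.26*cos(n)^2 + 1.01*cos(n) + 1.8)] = -(0.91*cos(n) + 1.7675)*sin(n)/(0.26*cos(n)^2 + 1.01*cos(n) + 1.8)^2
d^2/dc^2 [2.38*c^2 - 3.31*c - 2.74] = 4.76000000000000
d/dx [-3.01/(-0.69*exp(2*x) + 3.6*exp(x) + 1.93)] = (10.836 - 4.1538*exp(x))*exp(x)/(-0.69*exp(2*x) + 3.6*exp(x) + 1.93)^2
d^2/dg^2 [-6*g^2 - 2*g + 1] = -12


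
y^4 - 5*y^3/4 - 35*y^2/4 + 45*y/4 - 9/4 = (y - 3)*(y - 1)*(y - 1/4)*(y + 3)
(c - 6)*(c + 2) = c^2 - 4*c - 12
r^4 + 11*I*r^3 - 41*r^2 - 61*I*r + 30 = (r + I)*(r + 2*I)*(r + 3*I)*(r + 5*I)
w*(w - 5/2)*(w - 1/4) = w^3 - 11*w^2/4 + 5*w/8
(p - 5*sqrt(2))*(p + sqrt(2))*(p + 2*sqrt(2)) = p^3 - 2*sqrt(2)*p^2 - 26*p - 20*sqrt(2)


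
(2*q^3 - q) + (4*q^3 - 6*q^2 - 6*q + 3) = 6*q^3 - 6*q^2 - 7*q + 3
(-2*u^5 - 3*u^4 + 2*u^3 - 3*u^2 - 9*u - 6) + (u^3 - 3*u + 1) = -2*u^5 - 3*u^4 + 3*u^3 - 3*u^2 - 12*u - 5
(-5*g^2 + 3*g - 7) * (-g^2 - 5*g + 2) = 5*g^4 + 22*g^3 - 18*g^2 + 41*g - 14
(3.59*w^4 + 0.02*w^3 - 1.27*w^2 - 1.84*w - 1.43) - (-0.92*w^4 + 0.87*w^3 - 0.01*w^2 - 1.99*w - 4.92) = 4.51*w^4 - 0.85*w^3 - 1.26*w^2 + 0.15*w + 3.49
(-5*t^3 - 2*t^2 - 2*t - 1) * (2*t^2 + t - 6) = -10*t^5 - 9*t^4 + 24*t^3 + 8*t^2 + 11*t + 6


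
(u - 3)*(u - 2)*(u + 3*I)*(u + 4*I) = u^4 - 5*u^3 + 7*I*u^3 - 6*u^2 - 35*I*u^2 + 60*u + 42*I*u - 72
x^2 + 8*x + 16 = (x + 4)^2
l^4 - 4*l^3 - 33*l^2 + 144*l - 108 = (l - 6)*(l - 3)*(l - 1)*(l + 6)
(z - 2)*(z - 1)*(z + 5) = z^3 + 2*z^2 - 13*z + 10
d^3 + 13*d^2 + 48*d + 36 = (d + 1)*(d + 6)^2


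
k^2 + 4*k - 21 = (k - 3)*(k + 7)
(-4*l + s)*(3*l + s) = -12*l^2 - l*s + s^2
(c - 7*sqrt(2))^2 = c^2 - 14*sqrt(2)*c + 98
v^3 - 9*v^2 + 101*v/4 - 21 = (v - 4)*(v - 7/2)*(v - 3/2)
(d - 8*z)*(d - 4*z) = d^2 - 12*d*z + 32*z^2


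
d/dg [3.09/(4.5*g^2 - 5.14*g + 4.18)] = (15.8826 - 27.81*g)/(4.5*g^2 - 5.14*g + 4.18)^2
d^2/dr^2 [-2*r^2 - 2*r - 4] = -4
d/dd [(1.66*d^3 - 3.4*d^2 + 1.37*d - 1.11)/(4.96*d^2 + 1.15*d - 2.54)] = (8.2336*d^4 + 3.818*d^3 - 23.3544*d^2 + 28.2832*d - 2.2033)/(24.6016*d^4 + 11.408*d^3 - 23.8743*d^2 - 5.842*d + 6.4516)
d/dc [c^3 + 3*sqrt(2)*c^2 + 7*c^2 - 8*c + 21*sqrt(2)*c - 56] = 3*c^2 + 6*sqrt(2)*c + 14*c - 8 + 21*sqrt(2)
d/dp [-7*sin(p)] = -7*cos(p)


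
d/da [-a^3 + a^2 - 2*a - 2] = -3*a^2 + 2*a - 2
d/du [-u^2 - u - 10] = -2*u - 1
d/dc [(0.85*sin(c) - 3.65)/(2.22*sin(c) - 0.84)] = 7.389*cos(c)/(2.22*sin(c) - 0.84)^2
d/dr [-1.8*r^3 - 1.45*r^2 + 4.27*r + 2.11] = -5.4*r^2 - 2.9*r + 4.27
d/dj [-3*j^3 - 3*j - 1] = -9*j^2 - 3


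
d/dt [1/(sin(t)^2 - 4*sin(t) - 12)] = 2*(2 - sin(t))*cos(t)/((sin(t) - 6)^2*(sin(t) + 2)^2)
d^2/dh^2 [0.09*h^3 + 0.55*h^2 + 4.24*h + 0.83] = 0.54*h + 1.1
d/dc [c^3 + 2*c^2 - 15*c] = 3*c^2 + 4*c - 15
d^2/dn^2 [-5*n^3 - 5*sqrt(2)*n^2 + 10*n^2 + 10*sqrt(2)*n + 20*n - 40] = -30*n - 10*sqrt(2) + 20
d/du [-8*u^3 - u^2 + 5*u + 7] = -24*u^2 - 2*u + 5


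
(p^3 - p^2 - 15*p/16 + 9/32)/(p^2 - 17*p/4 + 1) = (8*p^2 - 6*p - 9)/(8*(p - 4))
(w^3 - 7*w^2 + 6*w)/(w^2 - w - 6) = w*(-w^2 + 7*w - 6)/(-w^2 + w + 6)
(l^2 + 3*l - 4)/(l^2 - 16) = (l - 1)/(l - 4)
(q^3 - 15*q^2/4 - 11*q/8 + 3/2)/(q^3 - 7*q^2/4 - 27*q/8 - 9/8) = (2*q^2 - 9*q + 4)/(2*q^2 - 5*q - 3)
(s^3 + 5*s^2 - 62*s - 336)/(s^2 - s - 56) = s + 6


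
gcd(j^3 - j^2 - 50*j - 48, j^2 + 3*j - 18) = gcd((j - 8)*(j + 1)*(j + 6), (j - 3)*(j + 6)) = j + 6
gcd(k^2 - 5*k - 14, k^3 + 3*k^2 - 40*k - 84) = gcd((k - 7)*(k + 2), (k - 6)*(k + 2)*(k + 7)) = k + 2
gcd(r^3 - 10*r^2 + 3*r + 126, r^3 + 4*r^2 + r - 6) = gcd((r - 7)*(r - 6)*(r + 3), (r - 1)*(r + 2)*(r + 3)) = r + 3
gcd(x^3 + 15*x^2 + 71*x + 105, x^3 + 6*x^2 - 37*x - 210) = x^2 + 12*x + 35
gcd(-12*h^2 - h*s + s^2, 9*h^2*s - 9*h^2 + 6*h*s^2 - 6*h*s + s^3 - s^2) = 3*h + s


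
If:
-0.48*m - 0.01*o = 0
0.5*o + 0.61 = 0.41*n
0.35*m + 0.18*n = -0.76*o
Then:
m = 0.01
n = 1.15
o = -0.28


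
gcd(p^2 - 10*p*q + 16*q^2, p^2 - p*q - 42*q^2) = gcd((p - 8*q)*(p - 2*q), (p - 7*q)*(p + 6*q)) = 1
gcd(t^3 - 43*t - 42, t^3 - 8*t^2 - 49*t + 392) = t - 7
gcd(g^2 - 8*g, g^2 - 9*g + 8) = g - 8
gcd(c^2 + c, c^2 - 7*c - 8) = c + 1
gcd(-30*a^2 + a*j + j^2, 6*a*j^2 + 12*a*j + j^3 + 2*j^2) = 6*a + j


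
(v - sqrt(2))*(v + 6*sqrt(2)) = v^2 + 5*sqrt(2)*v - 12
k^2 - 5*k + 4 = (k - 4)*(k - 1)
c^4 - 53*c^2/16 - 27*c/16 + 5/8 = (c - 2)*(c - 1/4)*(c + 1)*(c + 5/4)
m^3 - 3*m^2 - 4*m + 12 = (m - 3)*(m - 2)*(m + 2)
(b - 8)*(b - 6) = b^2 - 14*b + 48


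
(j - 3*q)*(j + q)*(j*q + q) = j^3*q - 2*j^2*q^2 + j^2*q - 3*j*q^3 - 2*j*q^2 - 3*q^3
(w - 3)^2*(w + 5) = w^3 - w^2 - 21*w + 45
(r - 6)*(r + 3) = r^2 - 3*r - 18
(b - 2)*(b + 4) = b^2 + 2*b - 8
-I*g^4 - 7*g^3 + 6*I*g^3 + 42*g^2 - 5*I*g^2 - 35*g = g*(g - 5)*(g - 7*I)*(-I*g + I)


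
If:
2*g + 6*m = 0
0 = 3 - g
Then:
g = 3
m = -1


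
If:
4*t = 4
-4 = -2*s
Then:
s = 2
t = 1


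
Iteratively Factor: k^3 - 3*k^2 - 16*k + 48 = (k + 4)*(k^2 - 7*k + 12) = (k - 3)*(k + 4)*(k - 4)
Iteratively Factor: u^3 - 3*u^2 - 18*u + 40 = (u - 2)*(u^2 - u - 20) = (u - 2)*(u + 4)*(u - 5)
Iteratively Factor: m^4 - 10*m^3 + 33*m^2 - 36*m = (m)*(m^3 - 10*m^2 + 33*m - 36) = m*(m - 3)*(m^2 - 7*m + 12) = m*(m - 3)^2*(m - 4)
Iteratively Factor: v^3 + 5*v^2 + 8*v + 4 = (v + 2)*(v^2 + 3*v + 2) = (v + 2)^2*(v + 1)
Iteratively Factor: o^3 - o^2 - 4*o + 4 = (o - 1)*(o^2 - 4) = (o - 1)*(o + 2)*(o - 2)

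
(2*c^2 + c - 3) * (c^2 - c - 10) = 2*c^4 - c^3 - 24*c^2 - 7*c + 30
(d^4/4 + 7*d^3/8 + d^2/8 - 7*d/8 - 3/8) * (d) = d^5/4 + 7*d^4/8 + d^3/8 - 7*d^2/8 - 3*d/8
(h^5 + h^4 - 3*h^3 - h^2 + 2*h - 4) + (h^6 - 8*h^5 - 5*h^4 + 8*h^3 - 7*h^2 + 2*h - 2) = h^6 - 7*h^5 - 4*h^4 + 5*h^3 - 8*h^2 + 4*h - 6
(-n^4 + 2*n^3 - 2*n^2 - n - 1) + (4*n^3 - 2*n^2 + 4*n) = -n^4 + 6*n^3 - 4*n^2 + 3*n - 1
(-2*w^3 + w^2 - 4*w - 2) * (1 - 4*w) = 8*w^4 - 6*w^3 + 17*w^2 + 4*w - 2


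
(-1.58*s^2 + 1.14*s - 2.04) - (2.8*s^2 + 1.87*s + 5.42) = -4.38*s^2 - 0.73*s - 7.46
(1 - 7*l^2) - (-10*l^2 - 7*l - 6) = 3*l^2 + 7*l + 7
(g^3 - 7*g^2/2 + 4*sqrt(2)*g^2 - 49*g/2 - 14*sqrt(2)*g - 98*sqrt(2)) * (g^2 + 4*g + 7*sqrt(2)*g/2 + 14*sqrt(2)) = g^5 + g^4/2 + 15*sqrt(2)*g^4/2 - 21*g^3/2 + 15*sqrt(2)*g^3/4 - 1155*sqrt(2)*g^2/4 - 84*g^2 - 1078*g - 735*sqrt(2)*g - 2744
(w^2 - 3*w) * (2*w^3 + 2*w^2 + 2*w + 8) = 2*w^5 - 4*w^4 - 4*w^3 + 2*w^2 - 24*w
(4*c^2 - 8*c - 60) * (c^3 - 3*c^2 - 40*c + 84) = 4*c^5 - 20*c^4 - 196*c^3 + 836*c^2 + 1728*c - 5040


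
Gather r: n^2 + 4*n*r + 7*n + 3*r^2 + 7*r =n^2 + 7*n + 3*r^2 + r*(4*n + 7)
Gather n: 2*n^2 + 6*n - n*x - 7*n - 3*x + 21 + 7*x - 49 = 2*n^2 + n*(-x - 1) + 4*x - 28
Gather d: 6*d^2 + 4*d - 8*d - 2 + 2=6*d^2 - 4*d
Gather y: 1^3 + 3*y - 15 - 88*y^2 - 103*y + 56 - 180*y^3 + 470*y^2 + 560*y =-180*y^3 + 382*y^2 + 460*y + 42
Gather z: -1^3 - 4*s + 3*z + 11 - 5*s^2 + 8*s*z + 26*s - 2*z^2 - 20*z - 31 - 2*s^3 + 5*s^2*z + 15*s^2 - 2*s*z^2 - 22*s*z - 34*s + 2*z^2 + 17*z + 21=-2*s^3 + 10*s^2 - 2*s*z^2 - 12*s + z*(5*s^2 - 14*s)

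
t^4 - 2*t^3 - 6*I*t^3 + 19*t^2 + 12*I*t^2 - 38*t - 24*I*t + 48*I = (t - 2)*(t - 8*I)*(t - I)*(t + 3*I)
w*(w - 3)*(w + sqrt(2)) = w^3 - 3*w^2 + sqrt(2)*w^2 - 3*sqrt(2)*w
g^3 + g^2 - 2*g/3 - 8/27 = (g - 2/3)*(g + 1/3)*(g + 4/3)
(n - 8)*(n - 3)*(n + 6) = n^3 - 5*n^2 - 42*n + 144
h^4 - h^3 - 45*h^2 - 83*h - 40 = (h - 8)*(h + 1)^2*(h + 5)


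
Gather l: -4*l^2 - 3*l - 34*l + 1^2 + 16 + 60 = -4*l^2 - 37*l + 77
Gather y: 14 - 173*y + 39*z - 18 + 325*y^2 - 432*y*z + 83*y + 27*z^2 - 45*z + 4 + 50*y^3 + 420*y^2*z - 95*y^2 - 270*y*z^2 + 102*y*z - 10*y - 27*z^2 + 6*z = 50*y^3 + y^2*(420*z + 230) + y*(-270*z^2 - 330*z - 100)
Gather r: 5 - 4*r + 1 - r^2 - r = -r^2 - 5*r + 6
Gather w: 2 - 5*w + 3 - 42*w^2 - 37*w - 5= -42*w^2 - 42*w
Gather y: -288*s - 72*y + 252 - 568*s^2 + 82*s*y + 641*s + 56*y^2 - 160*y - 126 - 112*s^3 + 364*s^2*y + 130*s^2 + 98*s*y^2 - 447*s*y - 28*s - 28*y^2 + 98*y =-112*s^3 - 438*s^2 + 325*s + y^2*(98*s + 28) + y*(364*s^2 - 365*s - 134) + 126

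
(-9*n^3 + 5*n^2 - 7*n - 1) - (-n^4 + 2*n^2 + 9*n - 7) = n^4 - 9*n^3 + 3*n^2 - 16*n + 6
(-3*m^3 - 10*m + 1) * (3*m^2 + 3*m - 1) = -9*m^5 - 9*m^4 - 27*m^3 - 27*m^2 + 13*m - 1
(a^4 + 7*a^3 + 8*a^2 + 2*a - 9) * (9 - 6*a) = -6*a^5 - 33*a^4 + 15*a^3 + 60*a^2 + 72*a - 81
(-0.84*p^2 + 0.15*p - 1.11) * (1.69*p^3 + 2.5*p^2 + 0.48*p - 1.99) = -1.4196*p^5 - 1.8465*p^4 - 1.9041*p^3 - 1.0314*p^2 - 0.8313*p + 2.2089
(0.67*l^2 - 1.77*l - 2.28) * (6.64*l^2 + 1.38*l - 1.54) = 4.4488*l^4 - 10.8282*l^3 - 18.6136*l^2 - 0.420599999999999*l + 3.5112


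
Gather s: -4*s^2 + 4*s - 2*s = -4*s^2 + 2*s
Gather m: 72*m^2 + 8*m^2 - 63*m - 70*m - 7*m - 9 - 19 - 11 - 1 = 80*m^2 - 140*m - 40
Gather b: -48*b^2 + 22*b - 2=-48*b^2 + 22*b - 2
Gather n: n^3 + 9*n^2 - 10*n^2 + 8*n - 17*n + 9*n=n^3 - n^2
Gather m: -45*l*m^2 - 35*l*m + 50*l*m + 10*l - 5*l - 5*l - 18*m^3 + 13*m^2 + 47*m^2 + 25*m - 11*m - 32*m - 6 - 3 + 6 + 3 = -18*m^3 + m^2*(60 - 45*l) + m*(15*l - 18)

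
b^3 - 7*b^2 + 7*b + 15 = (b - 5)*(b - 3)*(b + 1)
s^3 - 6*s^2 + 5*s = s*(s - 5)*(s - 1)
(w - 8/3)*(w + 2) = w^2 - 2*w/3 - 16/3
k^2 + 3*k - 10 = (k - 2)*(k + 5)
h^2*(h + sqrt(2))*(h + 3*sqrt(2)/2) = h^4 + 5*sqrt(2)*h^3/2 + 3*h^2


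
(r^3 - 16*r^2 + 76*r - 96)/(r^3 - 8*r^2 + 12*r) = (r - 8)/r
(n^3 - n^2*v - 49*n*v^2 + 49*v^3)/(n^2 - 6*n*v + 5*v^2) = (-n^2 + 49*v^2)/(-n + 5*v)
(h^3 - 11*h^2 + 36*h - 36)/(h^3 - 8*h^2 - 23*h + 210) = (h^2 - 5*h + 6)/(h^2 - 2*h - 35)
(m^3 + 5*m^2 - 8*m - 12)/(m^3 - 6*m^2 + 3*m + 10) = (m + 6)/(m - 5)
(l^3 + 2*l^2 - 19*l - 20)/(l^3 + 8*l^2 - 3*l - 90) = (l^2 - 3*l - 4)/(l^2 + 3*l - 18)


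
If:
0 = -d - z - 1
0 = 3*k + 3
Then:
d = -z - 1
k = -1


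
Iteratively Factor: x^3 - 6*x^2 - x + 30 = (x - 3)*(x^2 - 3*x - 10) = (x - 3)*(x + 2)*(x - 5)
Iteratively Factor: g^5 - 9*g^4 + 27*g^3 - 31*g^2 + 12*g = (g)*(g^4 - 9*g^3 + 27*g^2 - 31*g + 12) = g*(g - 3)*(g^3 - 6*g^2 + 9*g - 4) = g*(g - 3)*(g - 1)*(g^2 - 5*g + 4) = g*(g - 3)*(g - 1)^2*(g - 4)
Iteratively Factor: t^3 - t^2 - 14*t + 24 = (t - 2)*(t^2 + t - 12) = (t - 3)*(t - 2)*(t + 4)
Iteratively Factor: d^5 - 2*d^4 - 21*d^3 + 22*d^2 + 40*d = (d - 5)*(d^4 + 3*d^3 - 6*d^2 - 8*d) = (d - 5)*(d + 4)*(d^3 - d^2 - 2*d) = d*(d - 5)*(d + 4)*(d^2 - d - 2) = d*(d - 5)*(d - 2)*(d + 4)*(d + 1)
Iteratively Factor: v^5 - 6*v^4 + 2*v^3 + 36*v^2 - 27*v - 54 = (v - 3)*(v^4 - 3*v^3 - 7*v^2 + 15*v + 18) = (v - 3)^2*(v^3 - 7*v - 6) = (v - 3)^3*(v^2 + 3*v + 2) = (v - 3)^3*(v + 2)*(v + 1)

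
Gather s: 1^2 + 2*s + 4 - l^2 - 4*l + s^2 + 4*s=-l^2 - 4*l + s^2 + 6*s + 5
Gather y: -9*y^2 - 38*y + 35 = -9*y^2 - 38*y + 35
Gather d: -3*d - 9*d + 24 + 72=96 - 12*d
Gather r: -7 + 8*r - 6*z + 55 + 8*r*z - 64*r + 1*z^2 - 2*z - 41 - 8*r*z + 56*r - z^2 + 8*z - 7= 0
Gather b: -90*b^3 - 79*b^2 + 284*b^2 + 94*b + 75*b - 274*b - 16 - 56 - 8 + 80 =-90*b^3 + 205*b^2 - 105*b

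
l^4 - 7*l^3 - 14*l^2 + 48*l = l*(l - 8)*(l - 2)*(l + 3)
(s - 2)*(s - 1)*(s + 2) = s^3 - s^2 - 4*s + 4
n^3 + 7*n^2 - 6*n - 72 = (n - 3)*(n + 4)*(n + 6)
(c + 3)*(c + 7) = c^2 + 10*c + 21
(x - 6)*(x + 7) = x^2 + x - 42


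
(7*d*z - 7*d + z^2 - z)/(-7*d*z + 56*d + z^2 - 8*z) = (-7*d*z + 7*d - z^2 + z)/(7*d*z - 56*d - z^2 + 8*z)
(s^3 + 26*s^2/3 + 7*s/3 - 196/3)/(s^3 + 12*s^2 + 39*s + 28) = (s - 7/3)/(s + 1)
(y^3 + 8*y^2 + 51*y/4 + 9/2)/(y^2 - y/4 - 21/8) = 2*(2*y^2 + 13*y + 6)/(4*y - 7)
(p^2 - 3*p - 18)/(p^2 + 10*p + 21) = (p - 6)/(p + 7)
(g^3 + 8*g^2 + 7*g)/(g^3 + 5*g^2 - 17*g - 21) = g/(g - 3)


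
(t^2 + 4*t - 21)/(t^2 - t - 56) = (t - 3)/(t - 8)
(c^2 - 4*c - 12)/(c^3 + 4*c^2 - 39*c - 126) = (c + 2)/(c^2 + 10*c + 21)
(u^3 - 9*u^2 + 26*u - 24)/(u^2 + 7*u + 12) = (u^3 - 9*u^2 + 26*u - 24)/(u^2 + 7*u + 12)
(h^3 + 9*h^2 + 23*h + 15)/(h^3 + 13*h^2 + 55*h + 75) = (h + 1)/(h + 5)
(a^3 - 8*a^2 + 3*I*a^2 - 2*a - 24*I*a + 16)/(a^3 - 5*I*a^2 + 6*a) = (a^2 + 2*a*(-4 + I) - 16*I)/(a*(a - 6*I))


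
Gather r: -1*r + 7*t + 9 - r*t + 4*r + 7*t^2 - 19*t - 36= r*(3 - t) + 7*t^2 - 12*t - 27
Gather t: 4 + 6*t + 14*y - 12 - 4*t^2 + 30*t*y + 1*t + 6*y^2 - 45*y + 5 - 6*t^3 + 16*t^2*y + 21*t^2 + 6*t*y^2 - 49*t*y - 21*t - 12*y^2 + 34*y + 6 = -6*t^3 + t^2*(16*y + 17) + t*(6*y^2 - 19*y - 14) - 6*y^2 + 3*y + 3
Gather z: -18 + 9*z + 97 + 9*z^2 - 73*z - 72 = 9*z^2 - 64*z + 7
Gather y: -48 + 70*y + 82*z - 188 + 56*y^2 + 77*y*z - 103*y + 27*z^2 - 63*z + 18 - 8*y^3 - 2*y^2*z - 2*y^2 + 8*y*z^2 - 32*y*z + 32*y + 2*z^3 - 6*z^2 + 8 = -8*y^3 + y^2*(54 - 2*z) + y*(8*z^2 + 45*z - 1) + 2*z^3 + 21*z^2 + 19*z - 210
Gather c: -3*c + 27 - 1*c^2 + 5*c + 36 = -c^2 + 2*c + 63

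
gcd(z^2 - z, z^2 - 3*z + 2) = z - 1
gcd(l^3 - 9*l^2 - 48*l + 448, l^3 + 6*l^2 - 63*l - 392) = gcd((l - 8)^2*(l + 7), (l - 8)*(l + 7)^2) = l^2 - l - 56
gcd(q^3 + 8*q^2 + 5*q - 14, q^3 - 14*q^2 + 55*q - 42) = q - 1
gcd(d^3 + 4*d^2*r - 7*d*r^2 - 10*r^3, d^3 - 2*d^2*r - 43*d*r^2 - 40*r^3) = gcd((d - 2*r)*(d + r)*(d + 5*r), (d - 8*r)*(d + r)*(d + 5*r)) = d^2 + 6*d*r + 5*r^2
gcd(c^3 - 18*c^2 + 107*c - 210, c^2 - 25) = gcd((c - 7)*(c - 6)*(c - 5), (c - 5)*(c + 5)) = c - 5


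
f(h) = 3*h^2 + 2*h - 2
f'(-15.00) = -88.00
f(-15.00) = 643.00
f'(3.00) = 20.00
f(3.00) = 31.00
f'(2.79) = 18.74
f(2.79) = 26.93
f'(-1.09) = -4.54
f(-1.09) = -0.62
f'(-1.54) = -7.24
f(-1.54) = 2.03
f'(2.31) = 15.86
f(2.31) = 18.63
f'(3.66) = 23.96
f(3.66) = 45.51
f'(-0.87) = -3.22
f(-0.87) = -1.47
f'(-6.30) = -35.80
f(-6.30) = 104.47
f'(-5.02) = -28.12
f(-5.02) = 63.56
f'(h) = 6*h + 2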